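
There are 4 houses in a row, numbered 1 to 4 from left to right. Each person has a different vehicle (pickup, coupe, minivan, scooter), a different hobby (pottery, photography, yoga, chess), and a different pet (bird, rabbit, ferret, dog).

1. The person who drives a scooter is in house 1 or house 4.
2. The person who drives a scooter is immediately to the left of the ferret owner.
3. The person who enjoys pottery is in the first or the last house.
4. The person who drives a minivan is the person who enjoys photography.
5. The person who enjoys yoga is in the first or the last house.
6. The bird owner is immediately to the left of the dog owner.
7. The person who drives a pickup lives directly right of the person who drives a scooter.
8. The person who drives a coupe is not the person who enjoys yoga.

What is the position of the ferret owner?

2

Clue 2: the person who drives a scooter is in house 1.
Clue 2 places the ferret owner in house 2.
Clue 7: the person who drives a pickup is in house 2.
By clue 6, the bird owner is in house 3.
Clue 6 places the dog owner in house 4.
So house 2 gets chess for hobby.
House 3's hobby must be photography (nothing else left).
So house 1 gets rabbit for pet.
The person who drives a minivan is in house 3 (clue 4).
House 4's vehicle must be coupe (nothing else left).
Clue 8: the person who enjoys yoga is in house 1.
So house 4 gets pottery for hobby.
So: house 1 = scooter/yoga/rabbit, house 2 = pickup/chess/ferret, house 3 = minivan/photography/bird, house 4 = coupe/pottery/dog.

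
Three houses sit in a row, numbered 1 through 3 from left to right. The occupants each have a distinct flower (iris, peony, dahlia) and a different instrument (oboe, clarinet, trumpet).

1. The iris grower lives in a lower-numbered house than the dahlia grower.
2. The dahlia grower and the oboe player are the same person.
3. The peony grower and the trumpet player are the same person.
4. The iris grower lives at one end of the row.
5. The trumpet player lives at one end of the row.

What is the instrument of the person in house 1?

Clue 4: the iris grower is in house 1.
Clue 3 places the peony grower in house 3.
Clue 3 places the trumpet player in house 3.
So house 2 gets dahlia for flower.
House 1's instrument must be clarinet (nothing else left).
The only instrument still possible for house 2 is oboe.
So: house 1 = iris/clarinet, house 2 = dahlia/oboe, house 3 = peony/trumpet.

clarinet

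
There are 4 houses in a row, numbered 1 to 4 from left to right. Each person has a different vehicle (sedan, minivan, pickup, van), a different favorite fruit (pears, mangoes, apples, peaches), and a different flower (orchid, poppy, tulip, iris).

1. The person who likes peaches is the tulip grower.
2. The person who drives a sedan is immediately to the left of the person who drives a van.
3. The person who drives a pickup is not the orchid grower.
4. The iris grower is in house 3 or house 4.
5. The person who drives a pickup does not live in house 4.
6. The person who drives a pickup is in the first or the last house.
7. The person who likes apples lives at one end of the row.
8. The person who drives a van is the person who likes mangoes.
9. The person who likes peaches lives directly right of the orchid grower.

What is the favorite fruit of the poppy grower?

apples

Clue 6: the person who drives a pickup is in house 1.
House 2's favorite fruit must be pears (nothing else left).
House 1's flower must be poppy (nothing else left).
That leaves apples as the favorite fruit for house 1.
House 2 flower: only orchid fits.
Clue 9 places the person who likes peaches in house 3.
House 4 favorite fruit: only mangoes fits.
Clue 1: the tulip grower is in house 3.
By clue 8, the person who drives a van is in house 4.
House 4 flower: only iris fits.
The person who drives a sedan is in house 3 (clue 2).
House 2's vehicle must be minivan (nothing else left).
So: house 1 = pickup/apples/poppy, house 2 = minivan/pears/orchid, house 3 = sedan/peaches/tulip, house 4 = van/mangoes/iris.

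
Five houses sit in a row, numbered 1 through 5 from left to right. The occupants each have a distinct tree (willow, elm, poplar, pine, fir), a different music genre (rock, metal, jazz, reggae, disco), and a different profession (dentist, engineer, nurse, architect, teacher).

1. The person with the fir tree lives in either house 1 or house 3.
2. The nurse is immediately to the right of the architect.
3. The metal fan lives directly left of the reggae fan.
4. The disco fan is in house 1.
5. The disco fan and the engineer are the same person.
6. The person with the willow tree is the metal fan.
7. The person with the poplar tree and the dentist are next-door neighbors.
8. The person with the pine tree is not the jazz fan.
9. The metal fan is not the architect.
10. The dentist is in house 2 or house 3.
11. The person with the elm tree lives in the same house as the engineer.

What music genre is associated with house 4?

The disco fan is in house 1 (clue 4).
The engineer is in house 1 (clue 5).
The person with the elm tree is in house 1 (clue 11).
So house 3 gets fir for tree.
By clue 7, the dentist is in house 3.
House 5 tree: only pine fits.
The nurse is in house 5 (clue 2).
By clue 2, the architect is in house 4.
Clue 9: the metal fan is in house 2.
The only profession still possible for house 2 is teacher.
The reggae fan is in house 3 (clue 3).
Clue 6: the person with the willow tree is in house 2.
House 4's tree must be poplar (nothing else left).
The only music genre still possible for house 5 is rock.
So house 4 gets jazz for music genre.
So: house 1 = elm/disco/engineer, house 2 = willow/metal/teacher, house 3 = fir/reggae/dentist, house 4 = poplar/jazz/architect, house 5 = pine/rock/nurse.

jazz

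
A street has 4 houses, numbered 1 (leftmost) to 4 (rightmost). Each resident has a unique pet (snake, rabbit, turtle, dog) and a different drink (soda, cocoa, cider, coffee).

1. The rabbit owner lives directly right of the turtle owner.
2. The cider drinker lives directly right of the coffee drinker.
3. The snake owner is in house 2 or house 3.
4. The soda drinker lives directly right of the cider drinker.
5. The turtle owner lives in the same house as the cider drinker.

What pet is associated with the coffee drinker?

snake

So house 1 gets dog for pet.
The only pet still possible for house 4 is rabbit.
The turtle owner is in house 3 (clue 1).
Clue 5: the cider drinker is in house 3.
So house 2 gets snake for pet.
From clue 2, the coffee drinker must be in house 2.
That leaves cocoa as the drink for house 1.
That leaves soda as the drink for house 4.
So: house 1 = dog/cocoa, house 2 = snake/coffee, house 3 = turtle/cider, house 4 = rabbit/soda.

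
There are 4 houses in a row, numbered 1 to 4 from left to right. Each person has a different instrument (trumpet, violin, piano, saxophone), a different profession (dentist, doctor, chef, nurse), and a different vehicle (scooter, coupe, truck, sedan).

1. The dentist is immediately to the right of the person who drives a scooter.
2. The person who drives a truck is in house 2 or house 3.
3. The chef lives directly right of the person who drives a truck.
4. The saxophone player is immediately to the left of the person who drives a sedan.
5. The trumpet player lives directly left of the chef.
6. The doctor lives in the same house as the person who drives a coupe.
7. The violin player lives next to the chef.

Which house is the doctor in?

The trumpet player is narrowed to house 2 or 3; consider each.
Placing it in house 3 leads to a contradiction, so it's in house 2.
From clue 5, the chef must be in house 3.
That leaves violin as the instrument for house 4.
Clue 3 places the person who drives a truck in house 2.
House 3 vehicle: only scooter fits.
The only vehicle still possible for house 4 is sedan.
By clue 1, the dentist is in house 4.
Clue 4 places the saxophone player in house 3.
Clue 6: the doctor is in house 1.
So house 1 gets piano for instrument.
House 2's profession must be nurse (nothing else left).
House 1's vehicle must be coupe (nothing else left).
So: house 1 = piano/doctor/coupe, house 2 = trumpet/nurse/truck, house 3 = saxophone/chef/scooter, house 4 = violin/dentist/sedan.

1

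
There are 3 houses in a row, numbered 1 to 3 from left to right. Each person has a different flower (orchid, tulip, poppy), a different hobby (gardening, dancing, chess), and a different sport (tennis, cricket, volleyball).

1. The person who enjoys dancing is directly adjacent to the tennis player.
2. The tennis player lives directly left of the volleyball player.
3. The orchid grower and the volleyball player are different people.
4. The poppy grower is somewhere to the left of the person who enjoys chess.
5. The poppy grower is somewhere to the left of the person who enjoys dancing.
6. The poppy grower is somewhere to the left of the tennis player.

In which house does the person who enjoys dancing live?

From clue 6, the poppy grower must be in house 1.
By clue 6, the tennis player is in house 2.
That leaves gardening as the hobby for house 1.
The only sport still possible for house 1 is cricket.
House 3's sport must be volleyball (nothing else left).
The person who enjoys dancing is in house 3 (clue 1).
The orchid grower is in house 2 (clue 3).
So house 3 gets tulip for flower.
House 2's hobby must be chess (nothing else left).
So: house 1 = poppy/gardening/cricket, house 2 = orchid/chess/tennis, house 3 = tulip/dancing/volleyball.

3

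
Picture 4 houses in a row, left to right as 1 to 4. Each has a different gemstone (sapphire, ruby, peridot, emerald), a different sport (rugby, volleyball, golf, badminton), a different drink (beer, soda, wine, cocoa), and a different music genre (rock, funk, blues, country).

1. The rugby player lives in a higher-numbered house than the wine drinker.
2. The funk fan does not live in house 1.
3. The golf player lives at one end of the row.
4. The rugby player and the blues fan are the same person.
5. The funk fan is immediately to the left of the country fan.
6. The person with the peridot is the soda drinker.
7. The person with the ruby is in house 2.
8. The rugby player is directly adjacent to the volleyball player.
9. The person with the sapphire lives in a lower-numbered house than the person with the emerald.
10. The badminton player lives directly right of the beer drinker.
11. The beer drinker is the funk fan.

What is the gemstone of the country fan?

From clue 7, the person with the ruby must be in house 2.
So house 1 gets rock for music genre.
The person with the emerald is narrowed to house 3 or 4; consider each.
Placing it in house 4 leads to a contradiction, so it's in house 3.
By clue 9, the person with the sapphire is in house 1.
That leaves peridot as the gemstone for house 4.
By clue 6, the soda drinker is in house 4.
The badminton player is narrowed to house 3 or 4; consider each.
Placing it in house 3 leads to a contradiction, so it's in house 4.
Clue 10: the beer drinker is in house 3.
By clue 11, the funk fan is in house 3.
So house 2 gets blues for music genre.
That leaves country as the music genre for house 4.
By clue 4, the rugby player is in house 2.
House 1 sport: only golf fits.
House 3's sport must be volleyball (nothing else left).
From clue 1, the wine drinker must be in house 1.
So house 2 gets cocoa for drink.
So: house 1 = sapphire/golf/wine/rock, house 2 = ruby/rugby/cocoa/blues, house 3 = emerald/volleyball/beer/funk, house 4 = peridot/badminton/soda/country.

peridot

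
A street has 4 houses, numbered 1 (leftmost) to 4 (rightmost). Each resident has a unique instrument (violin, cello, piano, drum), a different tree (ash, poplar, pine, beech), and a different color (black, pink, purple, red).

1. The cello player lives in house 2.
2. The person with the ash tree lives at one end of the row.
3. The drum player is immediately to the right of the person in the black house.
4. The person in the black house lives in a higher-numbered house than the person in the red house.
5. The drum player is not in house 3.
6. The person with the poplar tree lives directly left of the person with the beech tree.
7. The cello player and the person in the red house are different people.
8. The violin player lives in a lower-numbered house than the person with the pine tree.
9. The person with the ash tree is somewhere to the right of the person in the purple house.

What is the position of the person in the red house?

By clue 1, the cello player is in house 2.
Clue 7 places the person in the red house in house 1.
By clue 9, the person with the ash tree is in house 4.
House 4 instrument: only drum fits.
The only tree still possible for house 1 is poplar.
The only color still possible for house 4 is pink.
By clue 3, the person in the black house is in house 3.
From clue 6, the person with the beech tree must be in house 2.
Clue 8 places the violin player in house 1.
House 3's instrument must be piano (nothing else left).
The only tree still possible for house 3 is pine.
House 2 color: only purple fits.
So: house 1 = violin/poplar/red, house 2 = cello/beech/purple, house 3 = piano/pine/black, house 4 = drum/ash/pink.

1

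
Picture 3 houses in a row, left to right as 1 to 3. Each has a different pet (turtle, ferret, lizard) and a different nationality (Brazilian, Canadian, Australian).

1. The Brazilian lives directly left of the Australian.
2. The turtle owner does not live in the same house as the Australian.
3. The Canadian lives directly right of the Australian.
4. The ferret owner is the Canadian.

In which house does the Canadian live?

Clue 3: the Canadian is in house 3.
From clue 3, the Australian must be in house 2.
By clue 4, the ferret owner is in house 3.
House 1 nationality: only Brazilian fits.
By clue 2, the turtle owner is in house 1.
So house 2 gets lizard for pet.
So: house 1 = turtle/Brazilian, house 2 = lizard/Australian, house 3 = ferret/Canadian.

3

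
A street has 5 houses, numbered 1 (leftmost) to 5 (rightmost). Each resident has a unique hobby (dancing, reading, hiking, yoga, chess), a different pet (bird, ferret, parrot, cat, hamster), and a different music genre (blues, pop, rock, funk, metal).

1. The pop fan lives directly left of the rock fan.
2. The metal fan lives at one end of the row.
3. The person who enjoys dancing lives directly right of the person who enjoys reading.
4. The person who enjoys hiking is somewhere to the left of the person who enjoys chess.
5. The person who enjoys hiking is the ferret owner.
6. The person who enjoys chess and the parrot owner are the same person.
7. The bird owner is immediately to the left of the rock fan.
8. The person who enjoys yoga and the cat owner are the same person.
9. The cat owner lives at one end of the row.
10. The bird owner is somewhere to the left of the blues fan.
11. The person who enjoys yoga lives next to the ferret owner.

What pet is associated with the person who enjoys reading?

bird

The person who enjoys hiking is narrowed to house 2 or 4; consider each.
Placing it in house 4 leads to a contradiction, so it's in house 2.
From clue 5, the ferret owner must be in house 2.
The person who enjoys yoga is in house 1 (clue 11).
From clue 8, the cat owner must be in house 1.
House 2 music genre: only funk fits.
So house 3 gets pop for music genre.
By clue 1, the rock fan is in house 4.
Clue 7 places the bird owner in house 3.
The only music genre still possible for house 1 is metal.
House 5 music genre: only blues fits.
House 3's hobby must be reading (nothing else left).
Clue 3 places the person who enjoys dancing in house 4.
The only hobby still possible for house 5 is chess.
By clue 6, the parrot owner is in house 5.
That leaves hamster as the pet for house 4.
So: house 1 = yoga/cat/metal, house 2 = hiking/ferret/funk, house 3 = reading/bird/pop, house 4 = dancing/hamster/rock, house 5 = chess/parrot/blues.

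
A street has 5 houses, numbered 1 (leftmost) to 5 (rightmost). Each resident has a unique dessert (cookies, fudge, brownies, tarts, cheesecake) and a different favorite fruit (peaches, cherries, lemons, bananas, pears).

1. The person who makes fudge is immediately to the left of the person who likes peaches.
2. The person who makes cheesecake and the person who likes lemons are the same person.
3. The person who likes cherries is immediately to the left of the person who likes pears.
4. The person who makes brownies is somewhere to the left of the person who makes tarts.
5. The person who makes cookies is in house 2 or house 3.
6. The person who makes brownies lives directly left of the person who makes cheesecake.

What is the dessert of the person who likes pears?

The person who makes cookies is narrowed to house 2 or 3; consider each.
Placing it in house 2 leads to a contradiction, so it's in house 3.
The person who makes brownies is narrowed to house 1 or 4; consider each.
Placing it in house 4 leads to a contradiction, so it's in house 1.
Clue 6 places the person who makes cheesecake in house 2.
House 5's dessert must be tarts (nothing else left).
By clue 1, the person who likes peaches is in house 5.
From clue 2, the person who likes lemons must be in house 2.
The only dessert still possible for house 4 is fudge.
From clue 3, the person who likes cherries must be in house 3.
Clue 3 places the person who likes pears in house 4.
House 1 favorite fruit: only bananas fits.
So: house 1 = brownies/bananas, house 2 = cheesecake/lemons, house 3 = cookies/cherries, house 4 = fudge/pears, house 5 = tarts/peaches.

fudge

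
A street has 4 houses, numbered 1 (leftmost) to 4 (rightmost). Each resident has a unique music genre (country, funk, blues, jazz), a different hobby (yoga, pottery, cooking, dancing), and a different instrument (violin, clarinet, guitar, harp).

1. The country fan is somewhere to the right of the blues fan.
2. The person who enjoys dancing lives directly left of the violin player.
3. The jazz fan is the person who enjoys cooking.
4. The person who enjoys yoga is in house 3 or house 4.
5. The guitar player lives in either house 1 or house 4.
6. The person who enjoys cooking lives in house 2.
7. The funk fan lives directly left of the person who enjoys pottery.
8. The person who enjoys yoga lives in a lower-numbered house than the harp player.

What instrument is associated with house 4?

Clue 6: the person who enjoys cooking is in house 2.
Clue 8: the person who enjoys yoga is in house 3.
Clue 8: the harp player is in house 4.
House 1 hobby: only dancing fits.
So house 4 gets pottery for hobby.
Clue 2 places the violin player in house 2.
The jazz fan is in house 2 (clue 3).
Clue 7 places the funk fan in house 3.
That leaves blues as the music genre for house 1.
So house 4 gets country for music genre.
That leaves guitar as the instrument for house 1.
House 3 instrument: only clarinet fits.
So: house 1 = blues/dancing/guitar, house 2 = jazz/cooking/violin, house 3 = funk/yoga/clarinet, house 4 = country/pottery/harp.

harp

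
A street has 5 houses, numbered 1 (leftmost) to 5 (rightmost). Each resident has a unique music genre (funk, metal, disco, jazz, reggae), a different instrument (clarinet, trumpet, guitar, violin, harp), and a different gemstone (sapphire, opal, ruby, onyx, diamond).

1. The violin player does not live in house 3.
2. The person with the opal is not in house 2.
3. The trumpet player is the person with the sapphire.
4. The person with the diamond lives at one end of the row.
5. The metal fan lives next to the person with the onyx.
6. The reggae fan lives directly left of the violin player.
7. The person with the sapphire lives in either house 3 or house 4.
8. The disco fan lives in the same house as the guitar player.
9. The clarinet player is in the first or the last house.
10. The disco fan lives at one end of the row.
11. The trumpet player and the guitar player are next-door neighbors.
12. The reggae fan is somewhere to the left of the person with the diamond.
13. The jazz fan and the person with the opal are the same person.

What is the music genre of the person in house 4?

By clue 12, the person with the diamond is in house 5.
The trumpet player is in house 4 (clue 11).
Clue 11 places the guitar player in house 5.
So house 2 gets violin for instrument.
That leaves harp as the instrument for house 3.
Clue 3: the person with the sapphire is in house 4.
Clue 6: the reggae fan is in house 1.
By clue 8, the disco fan is in house 5.
House 1 instrument: only clarinet fits.
The jazz fan is in house 3 (clue 13).
Clue 13 places the person with the opal in house 3.
The metal fan is in house 2 (clue 5).
From clue 5, the person with the onyx must be in house 1.
That leaves funk as the music genre for house 4.
So house 2 gets ruby for gemstone.
So: house 1 = reggae/clarinet/onyx, house 2 = metal/violin/ruby, house 3 = jazz/harp/opal, house 4 = funk/trumpet/sapphire, house 5 = disco/guitar/diamond.

funk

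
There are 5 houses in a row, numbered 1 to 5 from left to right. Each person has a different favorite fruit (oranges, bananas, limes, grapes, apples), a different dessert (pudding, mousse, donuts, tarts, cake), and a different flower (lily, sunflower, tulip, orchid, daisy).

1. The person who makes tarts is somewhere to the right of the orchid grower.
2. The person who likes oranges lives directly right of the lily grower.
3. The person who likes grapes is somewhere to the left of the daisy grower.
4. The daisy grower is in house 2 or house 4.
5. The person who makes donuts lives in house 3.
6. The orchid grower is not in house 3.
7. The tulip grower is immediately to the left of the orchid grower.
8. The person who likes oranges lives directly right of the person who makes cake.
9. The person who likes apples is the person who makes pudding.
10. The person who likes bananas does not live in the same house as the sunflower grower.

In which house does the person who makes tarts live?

By clue 5, the person who makes donuts is in house 3.
The only flower still possible for house 5 is sunflower.
House 3 flower: only tulip fits.
By clue 7, the orchid grower is in house 4.
House 1 flower: only lily fits.
That leaves daisy as the flower for house 2.
Clue 1: the person who makes tarts is in house 5.
The person who likes oranges is in house 2 (clue 2).
By clue 3, the person who likes grapes is in house 1.
Clue 8 places the person who makes cake in house 1.
From clue 9, the person who likes apples must be in house 4.
From clue 9, the person who makes pudding must be in house 4.
That leaves limes as the favorite fruit for house 5.
That leaves mousse as the dessert for house 2.
So house 3 gets bananas for favorite fruit.
So: house 1 = grapes/cake/lily, house 2 = oranges/mousse/daisy, house 3 = bananas/donuts/tulip, house 4 = apples/pudding/orchid, house 5 = limes/tarts/sunflower.

5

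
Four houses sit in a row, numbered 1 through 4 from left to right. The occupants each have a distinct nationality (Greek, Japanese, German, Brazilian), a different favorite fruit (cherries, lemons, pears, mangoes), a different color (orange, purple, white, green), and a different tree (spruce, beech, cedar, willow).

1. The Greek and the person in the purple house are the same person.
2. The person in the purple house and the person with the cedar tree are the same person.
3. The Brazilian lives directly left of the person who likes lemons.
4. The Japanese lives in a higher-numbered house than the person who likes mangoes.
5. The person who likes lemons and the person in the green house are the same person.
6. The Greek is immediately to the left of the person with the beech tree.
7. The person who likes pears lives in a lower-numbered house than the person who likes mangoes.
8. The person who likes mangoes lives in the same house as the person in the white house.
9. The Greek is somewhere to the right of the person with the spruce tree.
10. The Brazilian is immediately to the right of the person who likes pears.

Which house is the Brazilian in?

House 1 nationality: only German fits.
House 4 nationality: only Japanese fits.
The only color still possible for house 1 is orange.
That leaves green as the color for house 4.
The person who likes lemons is in house 4 (clue 5).
By clue 3, the Brazilian is in house 3.
The person who likes pears is in house 2 (clue 10).
House 2 nationality: only Greek fits.
That leaves cherries as the favorite fruit for house 1.
The only favorite fruit still possible for house 3 is mangoes.
Clue 1: the person in the purple house is in house 2.
Clue 2: the person with the cedar tree is in house 2.
From clue 6, the person with the beech tree must be in house 3.
Clue 8 places the person in the white house in house 3.
From clue 9, the person with the spruce tree must be in house 1.
So house 4 gets willow for tree.
So: house 1 = German/cherries/orange/spruce, house 2 = Greek/pears/purple/cedar, house 3 = Brazilian/mangoes/white/beech, house 4 = Japanese/lemons/green/willow.

3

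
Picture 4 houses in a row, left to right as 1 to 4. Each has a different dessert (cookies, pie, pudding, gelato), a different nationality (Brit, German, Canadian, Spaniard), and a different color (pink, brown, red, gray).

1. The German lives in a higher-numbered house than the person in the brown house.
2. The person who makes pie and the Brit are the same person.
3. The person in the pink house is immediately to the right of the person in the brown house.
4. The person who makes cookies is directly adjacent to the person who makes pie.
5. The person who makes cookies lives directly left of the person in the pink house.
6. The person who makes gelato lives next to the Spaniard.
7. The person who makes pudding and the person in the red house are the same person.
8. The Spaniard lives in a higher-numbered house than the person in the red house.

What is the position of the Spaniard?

The person who makes cookies is narrowed to house 1 or 2 or 3; consider each.
Placing it in house 1 and house 2 leads to a contradiction, so it's in house 3.
Clue 5: the person in the pink house is in house 4.
By clue 3, the person in the brown house is in house 3.
So house 1 gets Canadian for nationality.
Clue 1: the German is in house 4.
The only nationality still possible for house 3 is Spaniard.
Clue 2 places the person who makes pie in house 2.
That leaves pudding as the dessert for house 1.
House 4 dessert: only gelato fits.
The only nationality still possible for house 2 is Brit.
By clue 7, the person in the red house is in house 1.
The only color still possible for house 2 is gray.
So: house 1 = pudding/Canadian/red, house 2 = pie/Brit/gray, house 3 = cookies/Spaniard/brown, house 4 = gelato/German/pink.

3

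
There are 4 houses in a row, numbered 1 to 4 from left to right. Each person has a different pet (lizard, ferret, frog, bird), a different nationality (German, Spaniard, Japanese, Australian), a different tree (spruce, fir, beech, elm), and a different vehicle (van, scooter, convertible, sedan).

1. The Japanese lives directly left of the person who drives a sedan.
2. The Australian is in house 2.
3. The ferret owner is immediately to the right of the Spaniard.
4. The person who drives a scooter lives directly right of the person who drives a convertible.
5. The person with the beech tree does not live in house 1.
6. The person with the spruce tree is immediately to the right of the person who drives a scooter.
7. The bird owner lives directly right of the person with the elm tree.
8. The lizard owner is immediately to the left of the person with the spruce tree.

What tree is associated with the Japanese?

elm

From clue 2, the Australian must be in house 2.
House 1 pet: only frog fits.
That leaves German as the nationality for house 4.
The ferret owner is narrowed to house 2 or 4; consider each.
Placing it in house 4 leads to a contradiction, so it's in house 2.
Clue 3: the Spaniard is in house 1.
So house 4 gets bird for pet.
House 3 nationality: only Japanese fits.
Clue 1 places the person who drives a sedan in house 4.
From clue 7, the person with the elm tree must be in house 3.
The person with the spruce tree is in house 4 (clue 8).
House 3 pet: only lizard fits.
House 1's tree must be fir (nothing else left).
So house 2 gets beech for tree.
The person who drives a scooter is in house 3 (clue 6).
From clue 4, the person who drives a convertible must be in house 2.
That leaves van as the vehicle for house 1.
So: house 1 = frog/Spaniard/fir/van, house 2 = ferret/Australian/beech/convertible, house 3 = lizard/Japanese/elm/scooter, house 4 = bird/German/spruce/sedan.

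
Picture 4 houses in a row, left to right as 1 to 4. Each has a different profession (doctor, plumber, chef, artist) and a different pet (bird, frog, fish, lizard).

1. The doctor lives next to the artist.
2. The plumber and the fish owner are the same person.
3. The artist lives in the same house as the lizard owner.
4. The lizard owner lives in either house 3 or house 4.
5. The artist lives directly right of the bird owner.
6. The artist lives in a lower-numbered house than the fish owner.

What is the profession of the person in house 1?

chef

By clue 3, the artist is in house 3.
From clue 3, the lizard owner must be in house 3.
Clue 5 places the bird owner in house 2.
From clue 6, the fish owner must be in house 4.
House 1's pet must be frog (nothing else left).
The only profession still possible for house 1 is chef.
The only profession still possible for house 2 is doctor.
House 4's profession must be plumber (nothing else left).
So: house 1 = chef/frog, house 2 = doctor/bird, house 3 = artist/lizard, house 4 = plumber/fish.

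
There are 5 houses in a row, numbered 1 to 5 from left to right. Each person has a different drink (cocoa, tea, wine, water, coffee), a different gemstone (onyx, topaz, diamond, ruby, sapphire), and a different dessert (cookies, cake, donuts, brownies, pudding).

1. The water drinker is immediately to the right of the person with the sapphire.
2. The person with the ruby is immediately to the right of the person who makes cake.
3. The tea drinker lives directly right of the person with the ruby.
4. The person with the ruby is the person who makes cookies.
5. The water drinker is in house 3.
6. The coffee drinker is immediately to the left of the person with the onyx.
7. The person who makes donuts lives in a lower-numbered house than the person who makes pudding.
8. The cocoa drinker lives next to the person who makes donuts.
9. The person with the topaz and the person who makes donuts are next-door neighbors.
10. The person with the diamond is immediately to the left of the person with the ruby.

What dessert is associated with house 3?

Clue 5: the water drinker is in house 3.
From clue 1, the person with the sapphire must be in house 2.
That leaves topaz as the gemstone for house 1.
House 4 gemstone: only ruby fits.
That leaves onyx as the gemstone for house 5.
The person who makes cake is in house 3 (clue 2).
Clue 3 places the tea drinker in house 5.
By clue 4, the person who makes cookies is in house 4.
Clue 6: the coffee drinker is in house 4.
By clue 9, the person who makes donuts is in house 2.
So house 3 gets diamond for gemstone.
The only dessert still possible for house 1 is brownies.
House 5's dessert must be pudding (nothing else left).
From clue 8, the cocoa drinker must be in house 1.
House 2 drink: only wine fits.
So: house 1 = cocoa/topaz/brownies, house 2 = wine/sapphire/donuts, house 3 = water/diamond/cake, house 4 = coffee/ruby/cookies, house 5 = tea/onyx/pudding.

cake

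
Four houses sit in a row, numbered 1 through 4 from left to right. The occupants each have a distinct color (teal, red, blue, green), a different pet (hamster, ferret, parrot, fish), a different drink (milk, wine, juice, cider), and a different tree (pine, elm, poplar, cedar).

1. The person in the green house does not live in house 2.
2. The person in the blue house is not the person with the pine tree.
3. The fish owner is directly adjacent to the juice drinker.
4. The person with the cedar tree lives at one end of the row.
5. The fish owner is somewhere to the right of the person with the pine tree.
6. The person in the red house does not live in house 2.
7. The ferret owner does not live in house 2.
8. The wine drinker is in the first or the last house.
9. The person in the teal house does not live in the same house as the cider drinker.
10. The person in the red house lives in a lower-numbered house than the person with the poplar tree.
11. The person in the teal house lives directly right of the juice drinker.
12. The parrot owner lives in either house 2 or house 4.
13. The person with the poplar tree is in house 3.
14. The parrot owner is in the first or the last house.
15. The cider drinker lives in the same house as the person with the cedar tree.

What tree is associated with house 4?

cedar

The person with the poplar tree is in house 3 (clue 13).
The parrot owner is in house 4 (clue 14).
Clue 10 places the person in the red house in house 1.
The person in the green house is narrowed to house 3 or 4; consider each.
Placing it in house 3 leads to a contradiction, so it's in house 4.
House 3 drink: only milk fits.
So house 2 gets juice for drink.
Clue 3 places the fish owner in house 3.
From clue 11, the person in the teal house must be in house 3.
The only color still possible for house 2 is blue.
So house 2 gets hamster for pet.
Clue 2 places the person with the pine tree in house 1.
That leaves ferret as the pet for house 1.
House 2's tree must be elm (nothing else left).
That leaves cedar as the tree for house 4.
Clue 15 places the cider drinker in house 4.
So house 1 gets wine for drink.
So: house 1 = red/ferret/wine/pine, house 2 = blue/hamster/juice/elm, house 3 = teal/fish/milk/poplar, house 4 = green/parrot/cider/cedar.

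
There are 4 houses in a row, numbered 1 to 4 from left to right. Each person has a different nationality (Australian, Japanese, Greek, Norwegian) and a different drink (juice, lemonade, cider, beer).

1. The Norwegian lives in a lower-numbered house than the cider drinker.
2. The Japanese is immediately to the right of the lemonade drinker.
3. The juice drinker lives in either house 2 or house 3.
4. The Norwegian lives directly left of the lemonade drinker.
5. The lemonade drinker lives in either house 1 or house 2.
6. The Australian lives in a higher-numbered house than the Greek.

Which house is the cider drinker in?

4

Clue 5: the lemonade drinker is in house 2.
House 1 drink: only beer fits.
So house 4 gets cider for drink.
By clue 2, the Japanese is in house 3.
By clue 4, the Norwegian is in house 1.
The only nationality still possible for house 4 is Australian.
That leaves juice as the drink for house 3.
So house 2 gets Greek for nationality.
So: house 1 = Norwegian/beer, house 2 = Greek/lemonade, house 3 = Japanese/juice, house 4 = Australian/cider.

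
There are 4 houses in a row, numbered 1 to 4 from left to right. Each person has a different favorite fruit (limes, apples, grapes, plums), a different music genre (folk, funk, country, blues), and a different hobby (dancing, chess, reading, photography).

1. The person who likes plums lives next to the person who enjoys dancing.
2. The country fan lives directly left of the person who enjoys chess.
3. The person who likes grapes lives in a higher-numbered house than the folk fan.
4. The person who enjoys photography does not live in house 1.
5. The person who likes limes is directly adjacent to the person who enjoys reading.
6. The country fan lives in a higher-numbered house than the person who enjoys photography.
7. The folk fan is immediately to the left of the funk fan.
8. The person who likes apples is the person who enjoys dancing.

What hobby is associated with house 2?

By clue 6, the country fan is in house 3.
From clue 6, the person who enjoys photography must be in house 2.
Clue 2 places the person who enjoys chess in house 4.
By clue 7, the folk fan is in house 1.
Clue 7: the funk fan is in house 2.
House 1 favorite fruit: only apples fits.
That leaves blues as the music genre for house 4.
Clue 8 places the person who enjoys dancing in house 1.
That leaves grapes as the favorite fruit for house 3.
House 3's hobby must be reading (nothing else left).
From clue 1, the person who likes plums must be in house 2.
House 4 favorite fruit: only limes fits.
So: house 1 = apples/folk/dancing, house 2 = plums/funk/photography, house 3 = grapes/country/reading, house 4 = limes/blues/chess.

photography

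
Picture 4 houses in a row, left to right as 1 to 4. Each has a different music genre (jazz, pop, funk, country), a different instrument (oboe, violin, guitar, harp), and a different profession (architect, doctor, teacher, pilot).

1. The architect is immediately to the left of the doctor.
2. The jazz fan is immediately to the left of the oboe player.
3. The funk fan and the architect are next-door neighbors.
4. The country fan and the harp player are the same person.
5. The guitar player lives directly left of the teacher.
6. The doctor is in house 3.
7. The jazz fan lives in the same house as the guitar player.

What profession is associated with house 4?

teacher

Clue 6 places the doctor in house 3.
From clue 1, the architect must be in house 2.
So house 1 gets pilot for profession.
House 4's profession must be teacher (nothing else left).
The guitar player is in house 3 (clue 5).
By clue 7, the jazz fan is in house 3.
The only music genre still possible for house 1 is funk.
Clue 2 places the oboe player in house 4.
That leaves violin as the instrument for house 1.
That leaves harp as the instrument for house 2.
Clue 4 places the country fan in house 2.
House 4's music genre must be pop (nothing else left).
So: house 1 = funk/violin/pilot, house 2 = country/harp/architect, house 3 = jazz/guitar/doctor, house 4 = pop/oboe/teacher.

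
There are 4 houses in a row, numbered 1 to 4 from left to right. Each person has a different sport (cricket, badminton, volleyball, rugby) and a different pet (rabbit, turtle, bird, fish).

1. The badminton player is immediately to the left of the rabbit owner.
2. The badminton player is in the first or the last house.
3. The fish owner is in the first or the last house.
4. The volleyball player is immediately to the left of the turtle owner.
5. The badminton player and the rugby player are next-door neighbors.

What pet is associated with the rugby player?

rabbit

The badminton player is in house 1 (clue 2).
By clue 5, the rugby player is in house 2.
So house 4 gets cricket for sport.
From clue 1, the rabbit owner must be in house 2.
Clue 4 places the turtle owner in house 4.
That leaves volleyball as the sport for house 3.
The only pet still possible for house 1 is fish.
House 3's pet must be bird (nothing else left).
So: house 1 = badminton/fish, house 2 = rugby/rabbit, house 3 = volleyball/bird, house 4 = cricket/turtle.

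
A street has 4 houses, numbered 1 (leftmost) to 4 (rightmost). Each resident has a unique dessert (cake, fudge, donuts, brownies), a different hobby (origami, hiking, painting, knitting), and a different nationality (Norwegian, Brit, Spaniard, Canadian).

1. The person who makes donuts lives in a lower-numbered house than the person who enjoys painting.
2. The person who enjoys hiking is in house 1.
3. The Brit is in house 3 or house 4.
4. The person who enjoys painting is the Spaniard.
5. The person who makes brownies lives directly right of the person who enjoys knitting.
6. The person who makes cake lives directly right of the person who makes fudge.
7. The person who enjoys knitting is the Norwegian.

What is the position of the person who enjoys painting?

2

From clue 2, the person who enjoys hiking must be in house 1.
House 1's nationality must be Canadian (nothing else left).
The person who makes brownies is narrowed to house 3 or 4; consider each.
Placing it in house 3 leads to a contradiction, so it's in house 4.
From clue 5, the person who enjoys knitting must be in house 3.
Clue 7: the Norwegian is in house 3.
House 2's nationality must be Spaniard (nothing else left).
That leaves Brit as the nationality for house 4.
By clue 4, the person who enjoys painting is in house 2.
The only hobby still possible for house 4 is origami.
By clue 1, the person who makes donuts is in house 1.
That leaves cake as the dessert for house 3.
So house 2 gets fudge for dessert.
So: house 1 = donuts/hiking/Canadian, house 2 = fudge/painting/Spaniard, house 3 = cake/knitting/Norwegian, house 4 = brownies/origami/Brit.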